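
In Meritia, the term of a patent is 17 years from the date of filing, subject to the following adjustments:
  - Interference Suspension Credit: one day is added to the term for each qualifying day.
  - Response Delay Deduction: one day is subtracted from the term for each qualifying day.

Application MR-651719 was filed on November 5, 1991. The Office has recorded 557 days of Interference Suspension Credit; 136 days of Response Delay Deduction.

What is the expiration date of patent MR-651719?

Base term: filing date + 17 years → 5 November 2008.
Interference Suspension Credit: +557 days → 16 May 2010.
Response Delay Deduction: −136 days → 31 December 2009.

2009-12-31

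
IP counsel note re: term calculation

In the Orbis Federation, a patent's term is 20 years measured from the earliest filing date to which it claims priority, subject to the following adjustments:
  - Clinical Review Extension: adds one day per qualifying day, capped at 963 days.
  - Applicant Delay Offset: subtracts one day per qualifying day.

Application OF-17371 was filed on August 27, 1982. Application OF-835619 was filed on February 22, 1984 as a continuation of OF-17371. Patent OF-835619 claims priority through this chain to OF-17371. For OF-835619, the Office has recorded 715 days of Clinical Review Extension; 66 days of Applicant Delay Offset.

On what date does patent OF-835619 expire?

2004-06-06

Earliest priority filing: 27 August 1982.
Base term: 27 August 1982 + 20 years → 27 August 2002.
Clinical Review Extension: 715 days (within the 963-day cap) → +715 days → 11 August 2004.
Applicant Delay Offset: −66 days → 6 June 2004.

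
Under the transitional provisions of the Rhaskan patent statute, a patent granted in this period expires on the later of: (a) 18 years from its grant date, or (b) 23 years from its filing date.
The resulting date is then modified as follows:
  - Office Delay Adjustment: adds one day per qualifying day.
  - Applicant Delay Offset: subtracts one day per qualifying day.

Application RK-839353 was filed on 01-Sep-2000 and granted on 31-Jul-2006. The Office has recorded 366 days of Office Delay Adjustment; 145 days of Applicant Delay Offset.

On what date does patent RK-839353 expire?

March 9, 2025

(a) grant + 18 years → 31 July 2024.
(b) filing + 23 years → 1 September 2023.
Later of the two: 31 July 2024.
Office Delay Adjustment: +366 days → 1 August 2025.
Applicant Delay Offset: −145 days → 9 March 2025.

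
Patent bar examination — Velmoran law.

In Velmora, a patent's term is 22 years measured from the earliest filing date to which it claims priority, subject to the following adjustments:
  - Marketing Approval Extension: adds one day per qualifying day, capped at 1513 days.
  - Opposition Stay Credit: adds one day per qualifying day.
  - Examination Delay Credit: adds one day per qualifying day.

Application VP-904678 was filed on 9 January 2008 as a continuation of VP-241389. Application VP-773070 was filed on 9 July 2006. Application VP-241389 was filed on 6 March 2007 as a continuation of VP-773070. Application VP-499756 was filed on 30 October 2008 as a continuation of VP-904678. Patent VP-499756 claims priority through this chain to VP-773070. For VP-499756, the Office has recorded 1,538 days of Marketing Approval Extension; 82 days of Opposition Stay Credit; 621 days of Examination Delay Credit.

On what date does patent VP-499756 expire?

2034-08-03

Earliest priority filing: 9 July 2006.
Base term: 9 July 2006 + 22 years → 9 July 2028.
Marketing Approval Extension: 1538 days claimed exceeds the 1513-day cap, so +1513 days → 30 August 2032.
Opposition Stay Credit: +82 days → 20 November 2032.
Examination Delay Credit: +621 days → 3 August 2034.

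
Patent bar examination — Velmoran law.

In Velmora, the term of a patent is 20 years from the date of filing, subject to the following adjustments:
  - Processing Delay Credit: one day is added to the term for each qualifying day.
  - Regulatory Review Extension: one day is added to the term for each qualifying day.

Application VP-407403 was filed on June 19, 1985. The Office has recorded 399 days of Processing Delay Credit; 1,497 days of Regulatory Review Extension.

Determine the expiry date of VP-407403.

August 28, 2010

Base term: filing date + 20 years → 19 June 2005.
Processing Delay Credit: +399 days → 23 July 2006.
Regulatory Review Extension: +1497 days → 28 August 2010.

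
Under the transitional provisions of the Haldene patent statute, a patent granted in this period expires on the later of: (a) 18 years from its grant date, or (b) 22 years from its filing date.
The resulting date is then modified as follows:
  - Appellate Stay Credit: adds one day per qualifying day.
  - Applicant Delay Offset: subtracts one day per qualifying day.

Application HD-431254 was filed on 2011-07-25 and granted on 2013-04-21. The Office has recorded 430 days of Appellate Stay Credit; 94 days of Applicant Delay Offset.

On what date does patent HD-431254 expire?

June 26, 2034

(a) grant + 18 years → 21 April 2031.
(b) filing + 22 years → 25 July 2033.
Later of the two: 25 July 2033.
Appellate Stay Credit: +430 days → 28 September 2034.
Applicant Delay Offset: −94 days → 26 June 2034.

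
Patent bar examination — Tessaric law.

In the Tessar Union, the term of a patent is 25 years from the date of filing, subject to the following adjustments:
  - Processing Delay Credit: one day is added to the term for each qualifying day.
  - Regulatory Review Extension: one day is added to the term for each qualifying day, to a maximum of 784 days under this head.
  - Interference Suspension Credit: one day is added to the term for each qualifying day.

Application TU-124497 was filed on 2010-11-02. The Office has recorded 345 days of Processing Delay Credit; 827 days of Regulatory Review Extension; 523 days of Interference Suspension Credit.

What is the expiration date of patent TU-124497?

Base term: filing date + 25 years → 2 November 2035.
Processing Delay Credit: +345 days → 12 October 2036.
Regulatory Review Extension: 827 days claimed exceeds the 784-day cap, so +784 days → 5 December 2038.
Interference Suspension Credit: +523 days → 11 May 2040.

May 11, 2040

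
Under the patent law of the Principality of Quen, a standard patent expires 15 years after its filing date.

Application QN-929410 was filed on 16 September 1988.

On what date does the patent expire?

2003-09-16

Filing date + 15 years → 16 September 2003.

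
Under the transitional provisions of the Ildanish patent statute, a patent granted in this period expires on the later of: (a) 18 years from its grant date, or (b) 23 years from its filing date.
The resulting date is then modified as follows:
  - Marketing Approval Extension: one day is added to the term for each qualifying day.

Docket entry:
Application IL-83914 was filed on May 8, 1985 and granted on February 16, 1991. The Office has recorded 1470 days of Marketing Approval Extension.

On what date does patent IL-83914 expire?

(a) grant + 18 years → 16 February 2009.
(b) filing + 23 years → 8 May 2008.
Later of the two: 16 February 2009.
Marketing Approval Extension: +1470 days → 25 February 2013.

2013-02-25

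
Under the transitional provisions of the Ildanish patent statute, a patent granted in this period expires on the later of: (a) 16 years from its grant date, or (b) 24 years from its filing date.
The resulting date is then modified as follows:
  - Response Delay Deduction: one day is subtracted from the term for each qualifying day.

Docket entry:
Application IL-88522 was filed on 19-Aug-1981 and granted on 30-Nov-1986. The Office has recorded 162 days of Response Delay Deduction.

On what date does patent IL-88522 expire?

(a) grant + 16 years → 30 November 2002.
(b) filing + 24 years → 19 August 2005.
Later of the two: 19 August 2005.
Response Delay Deduction: −162 days → 10 March 2005.

2005-03-10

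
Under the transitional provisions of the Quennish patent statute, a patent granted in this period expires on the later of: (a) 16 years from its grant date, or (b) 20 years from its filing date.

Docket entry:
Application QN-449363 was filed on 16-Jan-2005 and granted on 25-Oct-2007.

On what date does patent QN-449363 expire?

(a) grant + 16 years → 25 October 2023.
(b) filing + 20 years → 16 January 2025.
Later of the two: 16 January 2025.

January 16, 2025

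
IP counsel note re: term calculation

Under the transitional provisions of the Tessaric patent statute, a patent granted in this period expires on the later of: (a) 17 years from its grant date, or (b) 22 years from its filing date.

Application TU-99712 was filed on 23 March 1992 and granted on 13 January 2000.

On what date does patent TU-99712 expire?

(a) grant + 17 years → 13 January 2017.
(b) filing + 22 years → 23 March 2014.
Later of the two: 13 January 2017.

2017-01-13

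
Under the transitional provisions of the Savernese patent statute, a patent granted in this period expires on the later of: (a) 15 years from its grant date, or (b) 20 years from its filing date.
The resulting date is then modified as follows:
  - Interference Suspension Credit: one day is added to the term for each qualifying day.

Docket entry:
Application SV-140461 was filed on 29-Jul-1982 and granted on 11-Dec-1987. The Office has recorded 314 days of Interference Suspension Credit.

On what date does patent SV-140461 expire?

(a) grant + 15 years → 11 December 2002.
(b) filing + 20 years → 29 July 2002.
Later of the two: 11 December 2002.
Interference Suspension Credit: +314 days → 21 October 2003.

2003-10-21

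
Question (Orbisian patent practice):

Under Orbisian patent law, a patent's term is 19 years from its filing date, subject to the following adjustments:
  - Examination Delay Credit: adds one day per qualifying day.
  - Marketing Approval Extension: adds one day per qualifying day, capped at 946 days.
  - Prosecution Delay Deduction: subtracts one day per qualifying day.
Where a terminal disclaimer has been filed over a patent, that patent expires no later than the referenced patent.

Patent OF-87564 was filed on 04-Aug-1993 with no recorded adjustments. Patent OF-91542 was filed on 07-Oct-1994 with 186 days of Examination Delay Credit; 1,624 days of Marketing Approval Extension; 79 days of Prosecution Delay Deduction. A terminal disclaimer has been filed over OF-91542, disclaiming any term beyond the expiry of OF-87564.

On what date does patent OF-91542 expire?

August 4, 2012

Natural term of OF-91542:
  Base: filing + 19 years → 7 October 2013.
  Examination Delay Credit: +186 days → 11 April 2014.
  Marketing Approval Extension: 1624 days claimed exceeds the 946-day cap, so +946 days → 12 November 2016.
  Prosecution Delay Deduction: −79 days → 25 August 2016.
Expiry of referenced patent OF-87564:
  Base: filing + 19 years → 4 August 2012.
Terminal disclaimer: OF-91542 expires on the earlier of 25 August 2016 and 4 August 2012.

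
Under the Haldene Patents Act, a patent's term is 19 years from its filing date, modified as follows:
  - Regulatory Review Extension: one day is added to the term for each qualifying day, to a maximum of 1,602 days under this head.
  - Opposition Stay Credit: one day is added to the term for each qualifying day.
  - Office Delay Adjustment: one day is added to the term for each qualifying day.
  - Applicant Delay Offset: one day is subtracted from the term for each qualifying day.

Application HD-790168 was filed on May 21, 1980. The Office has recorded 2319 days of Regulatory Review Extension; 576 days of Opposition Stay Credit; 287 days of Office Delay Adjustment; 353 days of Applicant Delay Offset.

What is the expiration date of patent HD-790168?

Base term: filing date + 19 years → 21 May 1999.
Regulatory Review Extension: 2319 days claimed exceeds the 1602-day cap, so +1602 days → 9 October 2003.
Opposition Stay Credit: +576 days → 7 May 2005.
Office Delay Adjustment: +287 days → 18 February 2006.
Applicant Delay Offset: −353 days → 2 March 2005.

March 2, 2005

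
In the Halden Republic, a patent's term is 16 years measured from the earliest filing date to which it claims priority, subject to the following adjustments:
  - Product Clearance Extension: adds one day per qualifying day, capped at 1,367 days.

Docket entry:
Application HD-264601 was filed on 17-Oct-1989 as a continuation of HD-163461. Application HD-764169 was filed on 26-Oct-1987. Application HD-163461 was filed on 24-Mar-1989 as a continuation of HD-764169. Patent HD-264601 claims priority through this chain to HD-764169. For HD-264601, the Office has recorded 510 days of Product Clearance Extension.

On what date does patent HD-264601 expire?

2005-03-19

Earliest priority filing: 26 October 1987.
Base term: 26 October 1987 + 16 years → 26 October 2003.
Product Clearance Extension: 510 days (within the 1367-day cap) → +510 days → 19 March 2005.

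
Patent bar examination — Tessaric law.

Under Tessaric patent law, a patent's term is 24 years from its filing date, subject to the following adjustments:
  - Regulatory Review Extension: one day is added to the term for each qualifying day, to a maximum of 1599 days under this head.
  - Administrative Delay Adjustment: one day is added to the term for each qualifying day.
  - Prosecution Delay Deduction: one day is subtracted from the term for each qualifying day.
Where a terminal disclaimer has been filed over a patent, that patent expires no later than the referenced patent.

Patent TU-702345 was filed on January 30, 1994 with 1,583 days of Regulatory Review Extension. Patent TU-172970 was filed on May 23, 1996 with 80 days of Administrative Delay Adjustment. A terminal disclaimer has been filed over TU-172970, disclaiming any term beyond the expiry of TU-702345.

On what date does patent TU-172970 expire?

August 11, 2020

Natural term of TU-172970:
  Base: filing + 24 years → 23 May 2020.
  Administrative Delay Adjustment: +80 days → 11 August 2020.
Expiry of referenced patent TU-702345:
  Base: filing + 24 years → 30 January 2018.
  Regulatory Review Extension: 1583 days (within the 1599-day cap) → +1583 days → 1 June 2022.
Terminal disclaimer: TU-172970 expires on the earlier of 11 August 2020 and 1 June 2022.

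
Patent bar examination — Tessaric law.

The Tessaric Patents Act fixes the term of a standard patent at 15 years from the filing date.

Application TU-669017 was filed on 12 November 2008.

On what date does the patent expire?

November 12, 2023

Filing date + 15 years → 12 November 2023.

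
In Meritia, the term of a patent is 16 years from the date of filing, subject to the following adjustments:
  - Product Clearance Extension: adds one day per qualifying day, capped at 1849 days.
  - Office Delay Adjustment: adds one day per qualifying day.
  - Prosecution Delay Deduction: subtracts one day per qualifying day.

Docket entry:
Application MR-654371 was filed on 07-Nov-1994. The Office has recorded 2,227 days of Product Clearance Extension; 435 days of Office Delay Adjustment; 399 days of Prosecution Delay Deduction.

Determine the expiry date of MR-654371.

Base term: filing date + 16 years → 7 November 2010.
Product Clearance Extension: 2227 days claimed exceeds the 1849-day cap, so +1849 days → 30 November 2015.
Office Delay Adjustment: +435 days → 7 February 2017.
Prosecution Delay Deduction: −399 days → 5 January 2016.

January 5, 2016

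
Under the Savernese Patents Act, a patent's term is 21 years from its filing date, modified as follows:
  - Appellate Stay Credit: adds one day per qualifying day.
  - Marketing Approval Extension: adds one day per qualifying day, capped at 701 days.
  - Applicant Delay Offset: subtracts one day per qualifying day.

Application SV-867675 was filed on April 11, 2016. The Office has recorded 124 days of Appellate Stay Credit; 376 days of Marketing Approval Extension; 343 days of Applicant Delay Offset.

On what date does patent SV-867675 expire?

Base term: filing date + 21 years → 11 April 2037.
Appellate Stay Credit: +124 days → 13 August 2037.
Marketing Approval Extension: 376 days (within the 701-day cap) → +376 days → 24 August 2038.
Applicant Delay Offset: −343 days → 15 September 2037.

September 15, 2037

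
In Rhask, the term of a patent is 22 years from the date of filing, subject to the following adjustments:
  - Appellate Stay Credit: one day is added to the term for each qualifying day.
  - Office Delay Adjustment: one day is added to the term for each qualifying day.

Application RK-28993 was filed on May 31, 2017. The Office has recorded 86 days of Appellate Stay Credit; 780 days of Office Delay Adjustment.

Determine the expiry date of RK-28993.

2041-10-13

Base term: filing date + 22 years → 31 May 2039.
Appellate Stay Credit: +86 days → 25 August 2039.
Office Delay Adjustment: +780 days → 13 October 2041.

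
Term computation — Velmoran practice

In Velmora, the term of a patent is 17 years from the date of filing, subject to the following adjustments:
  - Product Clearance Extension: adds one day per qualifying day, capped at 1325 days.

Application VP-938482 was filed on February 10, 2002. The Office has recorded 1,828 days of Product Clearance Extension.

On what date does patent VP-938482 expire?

Base term: filing date + 17 years → 10 February 2019.
Product Clearance Extension: 1828 days claimed exceeds the 1325-day cap, so +1325 days → 27 September 2022.

2022-09-27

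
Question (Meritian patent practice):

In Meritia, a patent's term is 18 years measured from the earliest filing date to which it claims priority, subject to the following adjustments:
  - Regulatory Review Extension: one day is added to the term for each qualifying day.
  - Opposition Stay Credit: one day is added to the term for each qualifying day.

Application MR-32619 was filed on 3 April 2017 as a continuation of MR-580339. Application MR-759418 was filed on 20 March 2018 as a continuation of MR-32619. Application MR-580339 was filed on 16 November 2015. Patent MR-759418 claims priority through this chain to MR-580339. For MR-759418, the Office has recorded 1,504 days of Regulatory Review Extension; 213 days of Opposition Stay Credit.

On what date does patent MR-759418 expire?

Earliest priority filing: 16 November 2015.
Base term: 16 November 2015 + 18 years → 16 November 2033.
Regulatory Review Extension: +1504 days → 29 December 2037.
Opposition Stay Credit: +213 days → 30 July 2038.

2038-07-30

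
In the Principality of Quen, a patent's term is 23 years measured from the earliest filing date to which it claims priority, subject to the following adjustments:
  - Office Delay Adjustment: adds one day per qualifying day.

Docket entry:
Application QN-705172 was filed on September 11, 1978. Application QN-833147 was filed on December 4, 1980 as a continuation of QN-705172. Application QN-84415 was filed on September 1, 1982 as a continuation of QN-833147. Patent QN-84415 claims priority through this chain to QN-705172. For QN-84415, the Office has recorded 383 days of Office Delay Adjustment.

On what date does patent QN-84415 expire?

Earliest priority filing: 11 September 1978.
Base term: 11 September 1978 + 23 years → 11 September 2001.
Office Delay Adjustment: +383 days → 29 September 2002.

September 29, 2002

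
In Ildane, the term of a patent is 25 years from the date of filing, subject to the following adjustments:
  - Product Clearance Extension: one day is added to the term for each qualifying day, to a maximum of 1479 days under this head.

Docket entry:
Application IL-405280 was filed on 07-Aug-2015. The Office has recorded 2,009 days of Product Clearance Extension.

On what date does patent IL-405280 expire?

Base term: filing date + 25 years → 7 August 2040.
Product Clearance Extension: 2009 days claimed exceeds the 1479-day cap, so +1479 days → 25 August 2044.

2044-08-25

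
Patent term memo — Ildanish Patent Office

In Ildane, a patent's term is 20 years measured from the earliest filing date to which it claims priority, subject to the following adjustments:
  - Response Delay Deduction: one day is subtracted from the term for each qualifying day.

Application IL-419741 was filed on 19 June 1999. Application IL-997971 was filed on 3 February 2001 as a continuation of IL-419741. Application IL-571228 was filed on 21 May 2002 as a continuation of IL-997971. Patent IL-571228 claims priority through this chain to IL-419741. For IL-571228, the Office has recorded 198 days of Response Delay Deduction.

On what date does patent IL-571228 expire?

December 3, 2018

Earliest priority filing: 19 June 1999.
Base term: 19 June 1999 + 20 years → 19 June 2019.
Response Delay Deduction: −198 days → 3 December 2018.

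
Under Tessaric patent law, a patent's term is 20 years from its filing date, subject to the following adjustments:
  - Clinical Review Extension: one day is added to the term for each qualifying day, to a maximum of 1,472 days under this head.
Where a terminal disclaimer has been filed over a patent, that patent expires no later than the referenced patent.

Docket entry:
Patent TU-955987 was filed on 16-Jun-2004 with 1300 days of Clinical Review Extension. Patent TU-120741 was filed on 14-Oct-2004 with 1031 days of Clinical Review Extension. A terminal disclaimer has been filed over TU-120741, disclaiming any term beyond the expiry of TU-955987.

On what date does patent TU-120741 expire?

Natural term of TU-120741:
  Base: filing + 20 years → 14 October 2024.
  Clinical Review Extension: 1031 days (within the 1472-day cap) → +1031 days → 11 August 2027.
Expiry of referenced patent TU-955987:
  Base: filing + 20 years → 16 June 2024.
  Clinical Review Extension: 1300 days (within the 1472-day cap) → +1300 days → 7 January 2028.
Terminal disclaimer: TU-120741 expires on the earlier of 11 August 2027 and 7 January 2028.

2027-08-11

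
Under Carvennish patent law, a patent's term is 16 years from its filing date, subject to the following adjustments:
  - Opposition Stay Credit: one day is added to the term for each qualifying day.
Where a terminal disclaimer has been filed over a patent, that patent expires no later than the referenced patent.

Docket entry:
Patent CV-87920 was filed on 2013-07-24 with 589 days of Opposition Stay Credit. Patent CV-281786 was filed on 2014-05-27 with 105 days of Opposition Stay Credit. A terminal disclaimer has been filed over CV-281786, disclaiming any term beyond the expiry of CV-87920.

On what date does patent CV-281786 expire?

September 9, 2030

Natural term of CV-281786:
  Base: filing + 16 years → 27 May 2030.
  Opposition Stay Credit: +105 days → 9 September 2030.
Expiry of referenced patent CV-87920:
  Base: filing + 16 years → 24 July 2029.
  Opposition Stay Credit: +589 days → 5 March 2031.
Terminal disclaimer: CV-281786 expires on the earlier of 9 September 2030 and 5 March 2031.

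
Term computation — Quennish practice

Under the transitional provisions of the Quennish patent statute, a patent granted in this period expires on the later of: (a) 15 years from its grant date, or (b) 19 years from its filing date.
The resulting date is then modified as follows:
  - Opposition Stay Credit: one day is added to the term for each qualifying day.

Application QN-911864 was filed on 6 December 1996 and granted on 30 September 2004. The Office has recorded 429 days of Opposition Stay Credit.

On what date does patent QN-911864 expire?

(a) grant + 15 years → 30 September 2019.
(b) filing + 19 years → 6 December 2015.
Later of the two: 30 September 2019.
Opposition Stay Credit: +429 days → 2 December 2020.

December 2, 2020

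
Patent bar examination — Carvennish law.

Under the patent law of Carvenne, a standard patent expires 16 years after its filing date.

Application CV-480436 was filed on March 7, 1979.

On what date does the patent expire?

1995-03-07

Filing date + 16 years → 7 March 1995.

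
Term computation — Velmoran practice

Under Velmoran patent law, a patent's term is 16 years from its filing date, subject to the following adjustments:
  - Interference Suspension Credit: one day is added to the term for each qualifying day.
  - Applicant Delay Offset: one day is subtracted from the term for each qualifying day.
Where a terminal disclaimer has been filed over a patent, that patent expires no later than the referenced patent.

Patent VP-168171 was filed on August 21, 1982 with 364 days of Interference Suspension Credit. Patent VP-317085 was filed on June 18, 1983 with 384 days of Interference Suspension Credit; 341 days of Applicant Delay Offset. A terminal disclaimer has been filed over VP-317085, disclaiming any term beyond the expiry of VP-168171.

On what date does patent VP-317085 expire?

1999-07-31

Natural term of VP-317085:
  Base: filing + 16 years → 18 June 1999.
  Interference Suspension Credit: +384 days → 6 July 2000.
  Applicant Delay Offset: −341 days → 31 July 1999.
Expiry of referenced patent VP-168171:
  Base: filing + 16 years → 21 August 1998.
  Interference Suspension Credit: +364 days → 20 August 1999.
Terminal disclaimer: VP-317085 expires on the earlier of 31 July 1999 and 20 August 1999.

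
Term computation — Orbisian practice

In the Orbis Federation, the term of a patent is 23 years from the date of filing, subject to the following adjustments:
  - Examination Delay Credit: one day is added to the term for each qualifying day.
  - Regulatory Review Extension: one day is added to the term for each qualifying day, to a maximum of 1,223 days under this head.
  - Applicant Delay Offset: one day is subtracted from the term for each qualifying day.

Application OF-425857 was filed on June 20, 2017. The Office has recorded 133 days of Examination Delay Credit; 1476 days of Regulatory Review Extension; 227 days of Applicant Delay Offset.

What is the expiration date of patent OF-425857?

Base term: filing date + 23 years → 20 June 2040.
Examination Delay Credit: +133 days → 31 October 2040.
Regulatory Review Extension: 1476 days claimed exceeds the 1223-day cap, so +1223 days → 7 March 2044.
Applicant Delay Offset: −227 days → 24 July 2043.

2043-07-24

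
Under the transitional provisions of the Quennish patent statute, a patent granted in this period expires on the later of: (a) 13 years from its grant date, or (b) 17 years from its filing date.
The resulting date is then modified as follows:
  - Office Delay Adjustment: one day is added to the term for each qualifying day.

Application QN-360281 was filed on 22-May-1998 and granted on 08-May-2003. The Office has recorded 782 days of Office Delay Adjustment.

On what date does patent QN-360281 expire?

June 29, 2018

(a) grant + 13 years → 8 May 2016.
(b) filing + 17 years → 22 May 2015.
Later of the two: 8 May 2016.
Office Delay Adjustment: +782 days → 29 June 2018.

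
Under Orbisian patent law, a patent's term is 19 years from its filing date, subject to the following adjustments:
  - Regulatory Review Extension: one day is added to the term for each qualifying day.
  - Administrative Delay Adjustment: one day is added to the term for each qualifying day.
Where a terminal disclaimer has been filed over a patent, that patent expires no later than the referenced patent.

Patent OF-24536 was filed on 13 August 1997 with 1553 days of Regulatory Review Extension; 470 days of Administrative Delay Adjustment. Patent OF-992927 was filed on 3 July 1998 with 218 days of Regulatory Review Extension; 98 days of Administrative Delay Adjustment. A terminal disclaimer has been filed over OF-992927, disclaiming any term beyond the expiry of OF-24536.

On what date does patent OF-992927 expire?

Natural term of OF-992927:
  Base: filing + 19 years → 3 July 2017.
  Regulatory Review Extension: +218 days → 6 February 2018.
  Administrative Delay Adjustment: +98 days → 15 May 2018.
Expiry of referenced patent OF-24536:
  Base: filing + 19 years → 13 August 2016.
  Regulatory Review Extension: +1553 days → 13 November 2020.
  Administrative Delay Adjustment: +470 days → 26 February 2022.
Terminal disclaimer: OF-992927 expires on the earlier of 15 May 2018 and 26 February 2022.

2018-05-15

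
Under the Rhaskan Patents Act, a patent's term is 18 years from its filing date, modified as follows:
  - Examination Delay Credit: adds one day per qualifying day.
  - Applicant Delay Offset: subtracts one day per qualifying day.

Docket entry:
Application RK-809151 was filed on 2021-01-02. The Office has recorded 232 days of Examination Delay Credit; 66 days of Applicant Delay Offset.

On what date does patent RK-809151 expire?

Base term: filing date + 18 years → 2 January 2039.
Examination Delay Credit: +232 days → 22 August 2039.
Applicant Delay Offset: −66 days → 17 June 2039.

2039-06-17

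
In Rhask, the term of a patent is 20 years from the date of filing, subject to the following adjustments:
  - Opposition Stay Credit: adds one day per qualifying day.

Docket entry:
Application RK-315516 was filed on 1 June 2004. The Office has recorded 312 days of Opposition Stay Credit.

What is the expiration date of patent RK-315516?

2025-04-09

Base term: filing date + 20 years → 1 June 2024.
Opposition Stay Credit: +312 days → 9 April 2025.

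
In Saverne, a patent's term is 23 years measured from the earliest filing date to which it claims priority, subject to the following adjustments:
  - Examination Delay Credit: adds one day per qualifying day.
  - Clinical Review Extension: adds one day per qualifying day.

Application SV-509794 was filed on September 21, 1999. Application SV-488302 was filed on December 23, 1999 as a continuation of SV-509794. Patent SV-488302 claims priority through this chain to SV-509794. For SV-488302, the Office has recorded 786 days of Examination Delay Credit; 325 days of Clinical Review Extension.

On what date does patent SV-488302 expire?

Earliest priority filing: 21 September 1999.
Base term: 21 September 1999 + 23 years → 21 September 2022.
Examination Delay Credit: +786 days → 15 November 2024.
Clinical Review Extension: +325 days → 6 October 2025.

2025-10-06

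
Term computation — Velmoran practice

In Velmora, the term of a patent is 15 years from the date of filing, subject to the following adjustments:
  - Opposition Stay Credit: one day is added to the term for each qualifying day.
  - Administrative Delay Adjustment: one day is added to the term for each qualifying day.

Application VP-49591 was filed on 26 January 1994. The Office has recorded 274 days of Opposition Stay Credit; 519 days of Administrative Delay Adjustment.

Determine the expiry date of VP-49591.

Base term: filing date + 15 years → 26 January 2009.
Opposition Stay Credit: +274 days → 27 October 2009.
Administrative Delay Adjustment: +519 days → 30 March 2011.

March 30, 2011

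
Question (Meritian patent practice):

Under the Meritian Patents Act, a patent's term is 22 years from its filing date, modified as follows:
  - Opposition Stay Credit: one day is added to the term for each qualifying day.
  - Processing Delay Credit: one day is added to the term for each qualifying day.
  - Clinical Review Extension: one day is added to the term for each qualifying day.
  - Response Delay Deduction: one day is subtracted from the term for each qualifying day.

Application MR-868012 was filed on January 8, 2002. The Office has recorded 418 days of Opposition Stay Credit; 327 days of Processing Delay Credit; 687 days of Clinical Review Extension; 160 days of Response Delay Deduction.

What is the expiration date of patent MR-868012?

July 3, 2027

Base term: filing date + 22 years → 8 January 2024.
Opposition Stay Credit: +418 days → 1 March 2025.
Processing Delay Credit: +327 days → 22 January 2026.
Clinical Review Extension: +687 days → 10 December 2027.
Response Delay Deduction: −160 days → 3 July 2027.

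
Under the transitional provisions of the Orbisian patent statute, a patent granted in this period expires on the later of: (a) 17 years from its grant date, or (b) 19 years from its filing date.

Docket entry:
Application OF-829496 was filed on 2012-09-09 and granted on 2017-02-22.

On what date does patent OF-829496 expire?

February 22, 2034

(a) grant + 17 years → 22 February 2034.
(b) filing + 19 years → 9 September 2031.
Later of the two: 22 February 2034.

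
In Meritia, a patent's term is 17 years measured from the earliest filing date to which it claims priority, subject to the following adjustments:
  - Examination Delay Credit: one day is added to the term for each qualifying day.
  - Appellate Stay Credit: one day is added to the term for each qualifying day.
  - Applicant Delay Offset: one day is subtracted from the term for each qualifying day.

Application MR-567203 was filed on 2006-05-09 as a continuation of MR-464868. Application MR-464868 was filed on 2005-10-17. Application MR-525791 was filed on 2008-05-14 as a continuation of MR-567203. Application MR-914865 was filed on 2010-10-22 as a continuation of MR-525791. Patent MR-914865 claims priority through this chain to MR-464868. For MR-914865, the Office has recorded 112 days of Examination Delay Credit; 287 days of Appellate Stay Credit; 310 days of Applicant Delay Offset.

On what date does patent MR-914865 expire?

2023-01-14

Earliest priority filing: 17 October 2005.
Base term: 17 October 2005 + 17 years → 17 October 2022.
Examination Delay Credit: +112 days → 6 February 2023.
Appellate Stay Credit: +287 days → 20 November 2023.
Applicant Delay Offset: −310 days → 14 January 2023.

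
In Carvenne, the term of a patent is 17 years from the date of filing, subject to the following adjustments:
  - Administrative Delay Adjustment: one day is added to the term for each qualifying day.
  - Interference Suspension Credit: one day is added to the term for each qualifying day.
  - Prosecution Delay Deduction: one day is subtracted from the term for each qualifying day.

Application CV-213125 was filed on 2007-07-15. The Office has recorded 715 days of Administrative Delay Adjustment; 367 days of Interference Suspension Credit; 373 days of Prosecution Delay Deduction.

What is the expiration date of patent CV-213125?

2026-06-24

Base term: filing date + 17 years → 15 July 2024.
Administrative Delay Adjustment: +715 days → 30 June 2026.
Interference Suspension Credit: +367 days → 2 July 2027.
Prosecution Delay Deduction: −373 days → 24 June 2026.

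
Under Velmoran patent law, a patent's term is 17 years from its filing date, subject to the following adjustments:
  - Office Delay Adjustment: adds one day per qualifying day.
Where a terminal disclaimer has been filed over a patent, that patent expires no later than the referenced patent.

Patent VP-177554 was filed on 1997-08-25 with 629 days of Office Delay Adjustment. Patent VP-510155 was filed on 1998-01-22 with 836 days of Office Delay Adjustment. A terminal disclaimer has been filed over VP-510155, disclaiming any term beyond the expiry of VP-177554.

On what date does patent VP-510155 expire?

May 15, 2016

Natural term of VP-510155:
  Base: filing + 17 years → 22 January 2015.
  Office Delay Adjustment: +836 days → 7 May 2017.
Expiry of referenced patent VP-177554:
  Base: filing + 17 years → 25 August 2014.
  Office Delay Adjustment: +629 days → 15 May 2016.
Terminal disclaimer: VP-510155 expires on the earlier of 7 May 2017 and 15 May 2016.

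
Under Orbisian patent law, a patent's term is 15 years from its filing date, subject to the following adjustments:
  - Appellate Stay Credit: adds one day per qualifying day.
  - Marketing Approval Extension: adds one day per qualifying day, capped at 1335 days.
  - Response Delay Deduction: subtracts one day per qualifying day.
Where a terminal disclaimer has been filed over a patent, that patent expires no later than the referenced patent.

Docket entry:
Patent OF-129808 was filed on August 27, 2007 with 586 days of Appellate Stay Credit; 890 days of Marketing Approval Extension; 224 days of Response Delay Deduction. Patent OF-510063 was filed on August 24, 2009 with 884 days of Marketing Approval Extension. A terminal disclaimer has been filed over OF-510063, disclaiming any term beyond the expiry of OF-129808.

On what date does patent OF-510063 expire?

January 30, 2026

Natural term of OF-510063:
  Base: filing + 15 years → 24 August 2024.
  Marketing Approval Extension: 884 days (within the 1335-day cap) → +884 days → 25 January 2027.
Expiry of referenced patent OF-129808:
  Base: filing + 15 years → 27 August 2022.
  Appellate Stay Credit: +586 days → 4 April 2024.
  Marketing Approval Extension: 890 days (within the 1335-day cap) → +890 days → 11 September 2026.
  Response Delay Deduction: −224 days → 30 January 2026.
Terminal disclaimer: OF-510063 expires on the earlier of 25 January 2027 and 30 January 2026.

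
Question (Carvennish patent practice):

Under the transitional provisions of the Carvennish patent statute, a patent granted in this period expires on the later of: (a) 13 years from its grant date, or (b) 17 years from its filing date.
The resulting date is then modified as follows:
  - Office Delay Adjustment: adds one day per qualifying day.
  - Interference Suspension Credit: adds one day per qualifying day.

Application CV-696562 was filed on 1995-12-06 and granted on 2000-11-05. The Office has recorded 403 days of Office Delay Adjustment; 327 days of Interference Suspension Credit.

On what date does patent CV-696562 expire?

(a) grant + 13 years → 5 November 2013.
(b) filing + 17 years → 6 December 2012.
Later of the two: 5 November 2013.
Office Delay Adjustment: +403 days → 13 December 2014.
Interference Suspension Credit: +327 days → 5 November 2015.

2015-11-05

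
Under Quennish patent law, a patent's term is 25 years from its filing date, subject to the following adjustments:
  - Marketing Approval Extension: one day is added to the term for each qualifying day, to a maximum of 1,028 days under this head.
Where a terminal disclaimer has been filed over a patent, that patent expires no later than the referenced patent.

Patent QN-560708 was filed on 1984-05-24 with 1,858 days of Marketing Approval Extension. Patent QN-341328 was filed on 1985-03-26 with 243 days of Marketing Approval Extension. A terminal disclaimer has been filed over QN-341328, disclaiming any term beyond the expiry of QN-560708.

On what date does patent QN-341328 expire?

Natural term of QN-341328:
  Base: filing + 25 years → 26 March 2010.
  Marketing Approval Extension: 243 days (within the 1028-day cap) → +243 days → 24 November 2010.
Expiry of referenced patent QN-560708:
  Base: filing + 25 years → 24 May 2009.
  Marketing Approval Extension: 1858 days claimed exceeds the 1028-day cap, so +1028 days → 17 March 2012.
Terminal disclaimer: QN-341328 expires on the earlier of 24 November 2010 and 17 March 2012.

November 24, 2010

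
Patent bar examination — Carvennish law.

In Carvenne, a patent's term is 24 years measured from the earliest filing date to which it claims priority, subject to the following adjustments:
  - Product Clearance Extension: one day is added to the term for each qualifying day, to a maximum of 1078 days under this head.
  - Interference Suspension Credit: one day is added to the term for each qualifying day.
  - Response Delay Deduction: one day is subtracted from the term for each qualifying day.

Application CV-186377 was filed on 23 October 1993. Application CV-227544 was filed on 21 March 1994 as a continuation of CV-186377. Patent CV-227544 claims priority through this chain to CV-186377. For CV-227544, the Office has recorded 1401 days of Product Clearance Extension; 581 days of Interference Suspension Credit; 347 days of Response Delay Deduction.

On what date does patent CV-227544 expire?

Earliest priority filing: 23 October 1993.
Base term: 23 October 1993 + 24 years → 23 October 2017.
Product Clearance Extension: 1401 days claimed exceeds the 1078-day cap, so +1078 days → 5 October 2020.
Interference Suspension Credit: +581 days → 9 May 2022.
Response Delay Deduction: −347 days → 27 May 2021.

2021-05-27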